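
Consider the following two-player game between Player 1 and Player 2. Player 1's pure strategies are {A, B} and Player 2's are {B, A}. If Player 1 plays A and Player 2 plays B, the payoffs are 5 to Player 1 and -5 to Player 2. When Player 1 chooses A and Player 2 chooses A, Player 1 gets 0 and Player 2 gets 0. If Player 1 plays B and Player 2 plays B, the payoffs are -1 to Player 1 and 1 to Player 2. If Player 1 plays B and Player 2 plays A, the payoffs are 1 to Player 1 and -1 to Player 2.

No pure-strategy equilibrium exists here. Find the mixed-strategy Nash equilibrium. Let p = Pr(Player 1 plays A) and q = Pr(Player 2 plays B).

Set Player 2's expected payoff from B equal to that from A:
  Player 2's expected payoff from B: p·(-5) + (1−p)·1 = -6p + 1
  Player 2's expected payoff from A: p·0 + (1−p)·(-1) = p - 1
  -6p + 1 = p - 1  ⇒  -7p = -2  ⇒  p = 2/7.
Player 1's indifference between A and B determines Player 2's mixing probability q:
  Player 1's payoff from A: q·5 + (1−q)·0 = 5q
  Player 1's payoff from B: q·(-1) + (1−q)·1 = -2q + 1
  5q = -2q + 1  ⇒  7q = 1  ⇒  q = 1/7.

p = 2/7, q = 1/7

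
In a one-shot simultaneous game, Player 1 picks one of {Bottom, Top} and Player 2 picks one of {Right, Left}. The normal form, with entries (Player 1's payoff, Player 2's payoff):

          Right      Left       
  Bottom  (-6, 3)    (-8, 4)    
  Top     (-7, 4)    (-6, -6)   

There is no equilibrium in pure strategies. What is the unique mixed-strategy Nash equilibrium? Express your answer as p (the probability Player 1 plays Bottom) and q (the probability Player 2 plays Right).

In a mixed equilibrium Player 2 is indifferent between Right and Left; this condition fixes p.
  Player 2's expected payoff from Right: p·3 + (1−p)·4 = -p + 4
  Player 2's expected payoff from Left: p·4 + (1−p)·(-6) = 10p - 6
  -p + 4 = 10p - 6  ⇒  -11p = -10  ⇒  p = 10/11.
Player 2's mix must leave Player 1 indifferent between Bottom and Top.
  Player 1's payoff from Bottom: q·(-6) + (1−q)·(-8) = 2q - 8
  Player 1's payoff from Top: q·(-7) + (1−q)·(-6) = -q - 6
  2q - 8 = -q - 6  ⇒  3q = 2  ⇒  q = 2/3.

p = 10/11, q = 2/3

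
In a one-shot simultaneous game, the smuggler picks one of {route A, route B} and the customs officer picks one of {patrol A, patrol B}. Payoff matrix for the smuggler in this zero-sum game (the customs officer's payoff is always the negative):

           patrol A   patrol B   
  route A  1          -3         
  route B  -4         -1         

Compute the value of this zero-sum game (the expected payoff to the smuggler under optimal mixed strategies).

For the smuggler to be willing to mix, the smuggler must be indifferent between route A and route B, which pins down the customs officer's mix.
  the smuggler's payoff from route A: q·1 + (1−q)·(-3) = 4q - 3
  the smuggler's payoff from route B: q·(-4) + (1−q)·(-1) = -3q - 1
  4q - 3 = -3q - 1  ⇒  7q = 2  ⇒  q = 2/7.
The value is the smuggler's expected payoff against this mix (using route A): (2/7)·1 + (5/7)·(-3) = -13/7.

v = -13/7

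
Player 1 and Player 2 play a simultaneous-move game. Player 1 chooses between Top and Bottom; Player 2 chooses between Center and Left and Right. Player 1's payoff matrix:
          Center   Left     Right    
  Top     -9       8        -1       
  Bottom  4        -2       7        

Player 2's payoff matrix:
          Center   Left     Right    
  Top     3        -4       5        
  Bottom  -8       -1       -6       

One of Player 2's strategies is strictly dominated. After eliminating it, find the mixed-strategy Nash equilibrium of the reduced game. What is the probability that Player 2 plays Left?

q = 4/9

Player 2's strategy Center is strictly dominated by Right: 5 > 3 and -6 > -8. Eliminate Center.
For Player 1 to be willing to mix, Player 1 must be indifferent between Top and Bottom, which pins down Player 2's mix.
  Player 1's payoff to Top: q·8 + (1−q)·(-1) = 9q - 1
  Player 1's payoff to Bottom: q·(-2) + (1−q)·7 = -9q + 7
  9q - 1 = -9q + 7  ⇒  18q = 8  ⇒  q = 4/9.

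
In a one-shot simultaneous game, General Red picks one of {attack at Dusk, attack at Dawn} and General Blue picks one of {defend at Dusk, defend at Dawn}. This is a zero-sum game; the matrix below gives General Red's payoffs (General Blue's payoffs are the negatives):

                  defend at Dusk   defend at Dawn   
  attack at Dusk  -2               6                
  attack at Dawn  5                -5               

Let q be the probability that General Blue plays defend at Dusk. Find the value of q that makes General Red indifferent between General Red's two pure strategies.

q = 11/18

General Blue's mix must leave General Red indifferent between attack at Dusk and attack at Dawn.
  General Red's payoff to attack at Dusk: q·(-2) + (1−q)·6 = -8q + 6
  General Red's payoff to attack at Dawn: q·5 + (1−q)·(-5) = 10q - 5
  -8q + 6 = 10q - 5  ⇒  -18q = -11  ⇒  q = 11/18.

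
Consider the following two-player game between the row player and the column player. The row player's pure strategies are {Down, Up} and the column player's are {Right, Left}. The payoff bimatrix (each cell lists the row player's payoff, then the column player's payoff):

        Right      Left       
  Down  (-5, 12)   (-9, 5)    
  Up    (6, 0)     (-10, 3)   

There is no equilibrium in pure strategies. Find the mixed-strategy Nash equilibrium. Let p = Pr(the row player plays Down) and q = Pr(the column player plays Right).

p = 3/10, q = 1/12

Set the column player's expected payoff from Right equal to that from Left:
  the column player's expected payoff from Right: p·12 + (1−p)·0 = 12p
  the column player's expected payoff from Left: p·5 + (1−p)·3 = 2p + 3
  12p = 2p + 3  ⇒  10p = 3  ⇒  p = 3/10.
The column player's mix must leave the row player indifferent between Down and Up.
  the row player's expected payoff from Down: q·(-5) + (1−q)·(-9) = 4q - 9
  the row player's expected payoff from Up: q·6 + (1−q)·(-10) = 16q - 10
  4q - 9 = 16q - 10  ⇒  -12q = -1  ⇒  q = 1/12.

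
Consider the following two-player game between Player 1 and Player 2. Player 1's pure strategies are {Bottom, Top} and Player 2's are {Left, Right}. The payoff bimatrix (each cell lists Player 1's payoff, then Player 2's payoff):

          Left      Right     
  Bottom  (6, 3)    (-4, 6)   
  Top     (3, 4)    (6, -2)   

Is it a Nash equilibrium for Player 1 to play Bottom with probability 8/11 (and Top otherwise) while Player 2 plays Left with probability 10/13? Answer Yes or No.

Given Player 1's mix p = 8/11, Player 2's payoff from Left is 36/11 but from Right is 42/11. Player 2 strictly prefers Right, so Player 2 would not mix.
So the proposed profile is not a Nash equilibrium.

No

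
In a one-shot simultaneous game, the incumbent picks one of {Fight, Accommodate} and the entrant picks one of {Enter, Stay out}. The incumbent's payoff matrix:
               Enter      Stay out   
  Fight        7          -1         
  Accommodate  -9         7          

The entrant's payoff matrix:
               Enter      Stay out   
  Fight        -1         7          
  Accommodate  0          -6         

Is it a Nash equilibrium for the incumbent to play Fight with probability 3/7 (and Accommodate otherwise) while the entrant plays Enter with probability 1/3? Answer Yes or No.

Check the entrant's indifference given the incumbent's mix p = 3/7:
  payoff from Enter = -3/7; payoff from Stay out = -3/7 — equal.
Check the incumbent's indifference given the entrant's mix q = 1/3:
  payoff from Fight = 5/3; payoff from Accommodate = 5/3 — equal.
Both players are indifferent, so neither can profitably deviate.

Yes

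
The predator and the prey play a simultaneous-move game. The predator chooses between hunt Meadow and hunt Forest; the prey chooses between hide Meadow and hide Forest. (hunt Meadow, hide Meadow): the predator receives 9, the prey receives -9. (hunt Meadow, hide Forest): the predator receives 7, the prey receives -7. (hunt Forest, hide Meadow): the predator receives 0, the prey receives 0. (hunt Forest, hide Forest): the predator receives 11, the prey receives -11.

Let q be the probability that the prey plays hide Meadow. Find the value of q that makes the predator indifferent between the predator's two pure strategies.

The predator's indifference between hunt Meadow and hunt Forest determines the prey's mixing probability q:
  the predator's payoff from hunt Meadow: q·9 + (1−q)·7 = 2q + 7
  the predator's payoff from hunt Forest: q·0 + (1−q)·11 = -11q + 11
  2q + 7 = -11q + 11  ⇒  13q = 4  ⇒  q = 4/13.

q = 4/13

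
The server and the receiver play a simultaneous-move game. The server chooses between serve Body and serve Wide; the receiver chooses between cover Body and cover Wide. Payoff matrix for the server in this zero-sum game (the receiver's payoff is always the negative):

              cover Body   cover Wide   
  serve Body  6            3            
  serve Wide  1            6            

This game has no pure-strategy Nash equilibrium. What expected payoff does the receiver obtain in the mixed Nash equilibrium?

The server's mix must leave the receiver indifferent between cover Body and cover Wide.
  the receiver's expected payoff from cover Body: p·(-6) + (1−p)·(-1) = -5p - 1
  the receiver's expected payoff from cover Wide: p·(-3) + (1−p)·(-6) = 3p - 6
  -5p - 1 = 3p - 6  ⇒  -8p = -5  ⇒  p = 5/8.
At equilibrium the receiver is indifferent across columns, so the receiver's payoff equals the payoff from cover Body: (5/8)·(-6) + (3/8)·(-1) = -33/8.

-33/8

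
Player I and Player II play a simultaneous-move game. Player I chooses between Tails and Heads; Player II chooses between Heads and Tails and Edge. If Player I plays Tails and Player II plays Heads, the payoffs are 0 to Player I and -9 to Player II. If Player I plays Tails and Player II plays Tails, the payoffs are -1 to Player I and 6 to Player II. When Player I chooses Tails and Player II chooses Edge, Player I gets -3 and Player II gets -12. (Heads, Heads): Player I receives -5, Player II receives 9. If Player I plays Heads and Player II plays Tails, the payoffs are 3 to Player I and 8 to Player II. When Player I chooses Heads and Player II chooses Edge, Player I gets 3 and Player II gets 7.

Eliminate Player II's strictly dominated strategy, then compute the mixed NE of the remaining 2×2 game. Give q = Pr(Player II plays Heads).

q = 4/9

Player II's strategy Edge is strictly dominated by Heads: -9 > -12 and 9 > 7. Eliminate Edge.
Player II's mix must leave Player I indifferent between Tails and Heads.
  Player I's expected payoff from Tails: q·0 + (1−q)·(-1) = q - 1
  Player I's expected payoff from Heads: q·(-5) + (1−q)·3 = -8q + 3
  q - 1 = -8q + 3  ⇒  9q = 4  ⇒  q = 4/9.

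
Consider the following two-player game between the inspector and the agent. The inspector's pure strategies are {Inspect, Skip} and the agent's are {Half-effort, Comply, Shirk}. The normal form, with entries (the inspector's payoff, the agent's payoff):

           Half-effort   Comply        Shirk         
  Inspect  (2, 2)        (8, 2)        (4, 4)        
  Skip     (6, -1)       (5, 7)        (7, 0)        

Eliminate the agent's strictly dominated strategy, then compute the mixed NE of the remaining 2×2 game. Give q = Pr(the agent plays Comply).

q = 1/2

The agent's strategy Half-effort is strictly dominated by Shirk: 4 > 2 and 0 > -1. Eliminate Half-effort.
For the inspector to be willing to mix, the inspector must be indifferent between Inspect and Skip, which pins down the agent's mix.
  the inspector's payoff to Inspect: q·8 + (1−q)·4 = 4q + 4
  the inspector's payoff to Skip: q·5 + (1−q)·7 = -2q + 7
  4q + 4 = -2q + 7  ⇒  6q = 3  ⇒  q = 1/2.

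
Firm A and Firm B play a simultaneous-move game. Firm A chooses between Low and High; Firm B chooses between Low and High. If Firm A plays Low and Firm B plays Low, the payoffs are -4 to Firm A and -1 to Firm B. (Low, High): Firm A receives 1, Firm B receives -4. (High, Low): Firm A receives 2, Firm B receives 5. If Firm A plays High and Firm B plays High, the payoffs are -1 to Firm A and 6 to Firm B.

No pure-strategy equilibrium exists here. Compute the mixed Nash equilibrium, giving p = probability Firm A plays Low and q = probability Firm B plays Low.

p = 1/4, q = 1/4

In a mixed equilibrium Firm B is indifferent between Low and High; this condition fixes p.
  Firm B's payoff to Low: p·(-1) + (1−p)·5 = -6p + 5
  Firm B's payoff to High: p·(-4) + (1−p)·6 = -10p + 6
  -6p + 5 = -10p + 6  ⇒  4p = 1  ⇒  p = 1/4.
Set Firm A's expected payoff from Low equal to that from High:
  Firm A's expected payoff from Low: q·(-4) + (1−q)·1 = -5q + 1
  Firm A's expected payoff from High: q·2 + (1−q)·(-1) = 3q - 1
  -5q + 1 = 3q - 1  ⇒  -8q = -2  ⇒  q = 1/4.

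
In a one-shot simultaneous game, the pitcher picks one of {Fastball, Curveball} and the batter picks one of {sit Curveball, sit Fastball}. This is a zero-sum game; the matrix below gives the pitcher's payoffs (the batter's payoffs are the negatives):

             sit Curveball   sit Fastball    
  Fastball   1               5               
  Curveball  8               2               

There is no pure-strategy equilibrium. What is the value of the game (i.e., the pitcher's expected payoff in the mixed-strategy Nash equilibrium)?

Set the pitcher's expected payoff from Fastball equal to that from Curveball:
  the pitcher's payoff to Fastball: q·1 + (1−q)·5 = -4q + 5
  the pitcher's payoff to Curveball: q·8 + (1−q)·2 = 6q + 2
  -4q + 5 = 6q + 2  ⇒  -10q = -3  ⇒  q = 3/10.
The value is the pitcher's expected payoff against this mix (using Fastball): (3/10)·1 + (7/10)·5 = 19/5.

v = 19/5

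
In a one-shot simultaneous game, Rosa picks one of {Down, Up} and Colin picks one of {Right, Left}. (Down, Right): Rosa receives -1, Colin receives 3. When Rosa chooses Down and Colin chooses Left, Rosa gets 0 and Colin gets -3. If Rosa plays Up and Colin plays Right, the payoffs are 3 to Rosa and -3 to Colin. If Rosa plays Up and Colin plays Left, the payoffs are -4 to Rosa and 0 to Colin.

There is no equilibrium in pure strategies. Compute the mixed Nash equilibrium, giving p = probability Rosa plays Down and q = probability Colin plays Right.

p = 1/3, q = 1/2

Colin's indifference between Right and Left determines Rosa's mixing probability p:
  Colin's payoff to Right: p·3 + (1−p)·(-3) = 6p - 3
  Colin's payoff to Left: p·(-3) + (1−p)·0 = -3p
  6p - 3 = -3p  ⇒  9p = 3  ⇒  p = 1/3.
Colin's mix must leave Rosa indifferent between Down and Up.
  Rosa's expected payoff from Down: q·(-1) + (1−q)·0 = -q
  Rosa's expected payoff from Up: q·3 + (1−q)·(-4) = 7q - 4
  -q = 7q - 4  ⇒  -8q = -4  ⇒  q = 1/2.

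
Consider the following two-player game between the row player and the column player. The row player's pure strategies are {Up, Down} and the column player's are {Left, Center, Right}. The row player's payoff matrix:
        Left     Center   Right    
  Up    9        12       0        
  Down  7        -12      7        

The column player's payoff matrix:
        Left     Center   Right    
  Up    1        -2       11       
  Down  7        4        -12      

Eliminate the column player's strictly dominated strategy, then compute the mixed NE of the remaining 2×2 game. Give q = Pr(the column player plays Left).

The column player's strategy Center is strictly dominated by Left: 1 > -2 and 7 > 4. Eliminate Center.
The row player's indifference between Up and Down determines the column player's mixing probability q:
  the row player's payoff from Up: q·9 + (1−q)·0 = 9q
  the row player's payoff from Down: q·7 + (1−q)·7 = 7
  9q = 7  ⇒  9q = 7  ⇒  q = 7/9.

q = 7/9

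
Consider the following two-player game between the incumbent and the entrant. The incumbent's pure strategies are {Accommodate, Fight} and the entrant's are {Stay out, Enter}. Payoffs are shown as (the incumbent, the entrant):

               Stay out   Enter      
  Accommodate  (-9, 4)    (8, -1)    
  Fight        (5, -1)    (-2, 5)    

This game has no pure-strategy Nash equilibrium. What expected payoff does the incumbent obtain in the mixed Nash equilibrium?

11/12

The entrant's mix must leave the incumbent indifferent between Accommodate and Fight.
  the incumbent's payoff from Accommodate: q·(-9) + (1−q)·8 = -17q + 8
  the incumbent's payoff from Fight: q·5 + (1−q)·(-2) = 7q - 2
  -17q + 8 = 7q - 2  ⇒  -24q = -10  ⇒  q = 5/12.
At equilibrium the incumbent is indifferent across rows, so the incumbent's payoff equals the payoff from Accommodate: (5/12)·(-9) + (7/12)·8 = 11/12.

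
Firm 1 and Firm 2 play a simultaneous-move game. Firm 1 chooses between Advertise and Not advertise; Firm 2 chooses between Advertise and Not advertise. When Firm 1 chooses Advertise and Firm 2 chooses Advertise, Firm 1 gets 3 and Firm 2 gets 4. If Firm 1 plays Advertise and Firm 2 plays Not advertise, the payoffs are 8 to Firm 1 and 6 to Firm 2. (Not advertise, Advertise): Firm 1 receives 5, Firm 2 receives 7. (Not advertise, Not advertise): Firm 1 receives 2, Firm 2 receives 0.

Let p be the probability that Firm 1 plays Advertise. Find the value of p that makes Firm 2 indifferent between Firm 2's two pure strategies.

Set Firm 2's expected payoff from Advertise equal to that from Not advertise:
  Firm 2's expected payoff from Advertise: p·4 + (1−p)·7 = -3p + 7
  Firm 2's expected payoff from Not advertise: p·6 + (1−p)·0 = 6p
  -3p + 7 = 6p  ⇒  -9p = -7  ⇒  p = 7/9.

p = 7/9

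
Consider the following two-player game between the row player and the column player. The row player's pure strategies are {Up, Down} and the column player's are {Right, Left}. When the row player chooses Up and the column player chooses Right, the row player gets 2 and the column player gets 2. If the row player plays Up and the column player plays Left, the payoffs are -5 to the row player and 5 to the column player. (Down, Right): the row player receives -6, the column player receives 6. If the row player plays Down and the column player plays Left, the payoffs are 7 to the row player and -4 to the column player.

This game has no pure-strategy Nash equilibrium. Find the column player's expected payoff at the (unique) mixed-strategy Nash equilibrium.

38/13

Set the column player's expected payoff from Right equal to that from Left:
  the column player's payoff from Right: p·2 + (1−p)·6 = -4p + 6
  the column player's payoff from Left: p·5 + (1−p)·(-4) = 9p - 4
  -4p + 6 = 9p - 4  ⇒  -13p = -10  ⇒  p = 10/13.
At equilibrium the column player is indifferent across columns, so the column player's payoff equals the payoff from Right: (10/13)·2 + (3/13)·6 = 38/13.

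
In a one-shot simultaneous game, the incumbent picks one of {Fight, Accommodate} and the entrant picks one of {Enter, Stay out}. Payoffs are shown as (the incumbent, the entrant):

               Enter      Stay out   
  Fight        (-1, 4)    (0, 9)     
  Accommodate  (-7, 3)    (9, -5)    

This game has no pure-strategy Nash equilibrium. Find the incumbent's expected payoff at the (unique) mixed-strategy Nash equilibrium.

The entrant's mix must leave the incumbent indifferent between Fight and Accommodate.
  the incumbent's expected payoff from Fight: q·(-1) + (1−q)·0 = -q
  the incumbent's expected payoff from Accommodate: q·(-7) + (1−q)·9 = -16q + 9
  -q = -16q + 9  ⇒  15q = 9  ⇒  q = 3/5.
At equilibrium the incumbent is indifferent across rows, so the incumbent's payoff equals the payoff from Fight: (3/5)·(-1) + (2/5)·0 = -3/5.

-3/5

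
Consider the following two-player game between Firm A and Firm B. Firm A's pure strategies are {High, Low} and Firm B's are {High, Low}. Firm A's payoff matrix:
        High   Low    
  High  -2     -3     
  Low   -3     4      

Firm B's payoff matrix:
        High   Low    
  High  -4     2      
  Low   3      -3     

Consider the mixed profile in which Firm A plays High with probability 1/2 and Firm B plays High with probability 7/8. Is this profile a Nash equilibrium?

Check Firm B's indifference given Firm A's mix p = 1/2:
  payoff from High = -1/2; payoff from Low = -1/2 — equal.
Check Firm A's indifference given Firm B's mix q = 7/8:
  payoff from High = -17/8; payoff from Low = -17/8 — equal.
Both players are indifferent, so neither can profitably deviate.

Yes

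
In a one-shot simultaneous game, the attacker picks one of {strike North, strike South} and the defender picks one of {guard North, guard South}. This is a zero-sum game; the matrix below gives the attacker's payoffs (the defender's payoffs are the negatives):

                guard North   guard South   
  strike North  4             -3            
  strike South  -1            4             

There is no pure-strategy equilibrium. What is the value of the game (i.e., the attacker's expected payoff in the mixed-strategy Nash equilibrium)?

The defender's mix must leave the attacker indifferent between strike North and strike South.
  the attacker's payoff from strike North: q·4 + (1−q)·(-3) = 7q - 3
  the attacker's payoff from strike South: q·(-1) + (1−q)·4 = -5q + 4
  7q - 3 = -5q + 4  ⇒  12q = 7  ⇒  q = 7/12.
The value is the attacker's expected payoff against this mix (using strike North): (7/12)·4 + (5/12)·(-3) = 13/12.

v = 13/12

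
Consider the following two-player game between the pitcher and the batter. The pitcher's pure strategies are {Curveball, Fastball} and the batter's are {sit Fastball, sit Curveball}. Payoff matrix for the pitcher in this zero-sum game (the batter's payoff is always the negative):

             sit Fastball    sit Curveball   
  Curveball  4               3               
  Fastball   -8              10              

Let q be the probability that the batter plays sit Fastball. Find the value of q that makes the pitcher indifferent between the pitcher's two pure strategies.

q = 7/19

Set the pitcher's expected payoff from Curveball equal to that from Fastball:
  the pitcher's expected payoff from Curveball: q·4 + (1−q)·3 = q + 3
  the pitcher's expected payoff from Fastball: q·(-8) + (1−q)·10 = -18q + 10
  q + 3 = -18q + 10  ⇒  19q = 7  ⇒  q = 7/19.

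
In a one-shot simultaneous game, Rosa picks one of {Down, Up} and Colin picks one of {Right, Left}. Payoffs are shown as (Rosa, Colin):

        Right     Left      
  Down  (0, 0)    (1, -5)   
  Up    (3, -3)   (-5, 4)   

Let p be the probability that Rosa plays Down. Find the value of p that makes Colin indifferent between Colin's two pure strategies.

Set Colin's expected payoff from Right equal to that from Left:
  Colin's payoff to Right: p·0 + (1−p)·(-3) = 3p - 3
  Colin's payoff to Left: p·(-5) + (1−p)·4 = -9p + 4
  3p - 3 = -9p + 4  ⇒  12p = 7  ⇒  p = 7/12.

p = 7/12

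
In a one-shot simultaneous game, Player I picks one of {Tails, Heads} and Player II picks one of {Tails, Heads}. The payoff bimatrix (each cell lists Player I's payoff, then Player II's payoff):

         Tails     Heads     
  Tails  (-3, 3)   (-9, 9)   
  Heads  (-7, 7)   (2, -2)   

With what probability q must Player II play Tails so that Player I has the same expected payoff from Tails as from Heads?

In a mixed equilibrium Player I is indifferent between Tails and Heads; this condition fixes q.
  Player I's payoff to Tails: q·(-3) + (1−q)·(-9) = 6q - 9
  Player I's payoff to Heads: q·(-7) + (1−q)·2 = -9q + 2
  6q - 9 = -9q + 2  ⇒  15q = 11  ⇒  q = 11/15.

q = 11/15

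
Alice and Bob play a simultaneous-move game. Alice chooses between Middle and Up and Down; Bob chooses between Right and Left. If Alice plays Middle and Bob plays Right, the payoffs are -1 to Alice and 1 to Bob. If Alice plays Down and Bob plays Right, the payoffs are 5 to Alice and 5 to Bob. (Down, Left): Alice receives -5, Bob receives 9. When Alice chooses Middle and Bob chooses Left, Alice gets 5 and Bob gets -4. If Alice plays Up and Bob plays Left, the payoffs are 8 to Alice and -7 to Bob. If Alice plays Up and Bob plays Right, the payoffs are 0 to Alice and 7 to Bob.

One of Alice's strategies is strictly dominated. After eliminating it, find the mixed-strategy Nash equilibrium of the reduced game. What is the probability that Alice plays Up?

p = 2/9

Alice's strategy Middle is strictly dominated by Up: 0 > -1 and 8 > 5. Eliminate Middle.
Alice's mix must leave Bob indifferent between Right and Left.
  Bob's expected payoff from Right: p·7 + (1−p)·5 = 2p + 5
  Bob's expected payoff from Left: p·(-7) + (1−p)·9 = -16p + 9
  2p + 5 = -16p + 9  ⇒  18p = 4  ⇒  p = 2/9.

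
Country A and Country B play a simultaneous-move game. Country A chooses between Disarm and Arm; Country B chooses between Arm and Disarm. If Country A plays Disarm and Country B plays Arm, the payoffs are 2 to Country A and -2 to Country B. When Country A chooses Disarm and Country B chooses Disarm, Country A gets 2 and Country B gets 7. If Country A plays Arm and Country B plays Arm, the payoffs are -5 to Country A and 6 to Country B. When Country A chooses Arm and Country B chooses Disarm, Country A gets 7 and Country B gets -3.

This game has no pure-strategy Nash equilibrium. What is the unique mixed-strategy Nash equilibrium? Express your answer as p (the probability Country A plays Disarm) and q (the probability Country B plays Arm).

p = 1/2, q = 5/12

In a mixed equilibrium Country B is indifferent between Arm and Disarm; this condition fixes p.
  Country B's payoff to Arm: p·(-2) + (1−p)·6 = -8p + 6
  Country B's payoff to Disarm: p·7 + (1−p)·(-3) = 10p - 3
  -8p + 6 = 10p - 3  ⇒  -18p = -9  ⇒  p = 1/2.
Country A's indifference between Disarm and Arm determines Country B's mixing probability q:
  Country A's expected payoff from Disarm: q·2 + (1−q)·2 = 2
  Country A's expected payoff from Arm: q·(-5) + (1−q)·7 = -12q + 7
  2 = -12q + 7  ⇒  12q = 5  ⇒  q = 5/12.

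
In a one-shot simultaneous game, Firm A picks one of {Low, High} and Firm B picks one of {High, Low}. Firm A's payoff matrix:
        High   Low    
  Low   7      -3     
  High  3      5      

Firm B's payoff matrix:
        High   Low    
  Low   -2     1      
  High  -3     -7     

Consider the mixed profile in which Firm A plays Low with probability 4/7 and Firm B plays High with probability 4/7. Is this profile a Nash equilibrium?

Given Firm B's mix q = 4/7, Firm A's payoff from Low is 19/7 but from High is 27/7. Firm A strictly prefers High, so Firm A would not mix.
So the proposed profile is not a Nash equilibrium.

No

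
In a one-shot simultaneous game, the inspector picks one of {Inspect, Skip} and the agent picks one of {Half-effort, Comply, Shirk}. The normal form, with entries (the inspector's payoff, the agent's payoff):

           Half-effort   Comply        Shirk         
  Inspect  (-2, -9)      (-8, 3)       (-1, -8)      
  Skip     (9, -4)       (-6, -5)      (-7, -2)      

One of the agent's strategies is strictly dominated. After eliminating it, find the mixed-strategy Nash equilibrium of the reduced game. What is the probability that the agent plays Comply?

The agent's strategy Half-effort is strictly dominated by Shirk: -8 > -9 and -2 > -4. Eliminate Half-effort.
For the inspector to be willing to mix, the inspector must be indifferent between Inspect and Skip, which pins down the agent's mix.
  the inspector's expected payoff from Inspect: q·(-8) + (1−q)·(-1) = -7q - 1
  the inspector's expected payoff from Skip: q·(-6) + (1−q)·(-7) = q - 7
  -7q - 1 = q - 7  ⇒  -8q = -6  ⇒  q = 3/4.

q = 3/4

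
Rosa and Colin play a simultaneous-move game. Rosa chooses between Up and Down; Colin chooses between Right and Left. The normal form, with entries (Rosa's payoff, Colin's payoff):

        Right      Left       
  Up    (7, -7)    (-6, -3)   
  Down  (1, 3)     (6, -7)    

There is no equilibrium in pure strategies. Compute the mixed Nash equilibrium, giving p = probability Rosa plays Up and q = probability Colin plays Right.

p = 5/7, q = 2/3

In a mixed equilibrium Colin is indifferent between Right and Left; this condition fixes p.
  Colin's payoff to Right: p·(-7) + (1−p)·3 = -10p + 3
  Colin's payoff to Left: p·(-3) + (1−p)·(-7) = 4p - 7
  -10p + 3 = 4p - 7  ⇒  -14p = -10  ⇒  p = 5/7.
Colin's mix must leave Rosa indifferent between Up and Down.
  Rosa's expected payoff from Up: q·7 + (1−q)·(-6) = 13q - 6
  Rosa's expected payoff from Down: q·1 + (1−q)·6 = -5q + 6
  13q - 6 = -5q + 6  ⇒  18q = 12  ⇒  q = 2/3.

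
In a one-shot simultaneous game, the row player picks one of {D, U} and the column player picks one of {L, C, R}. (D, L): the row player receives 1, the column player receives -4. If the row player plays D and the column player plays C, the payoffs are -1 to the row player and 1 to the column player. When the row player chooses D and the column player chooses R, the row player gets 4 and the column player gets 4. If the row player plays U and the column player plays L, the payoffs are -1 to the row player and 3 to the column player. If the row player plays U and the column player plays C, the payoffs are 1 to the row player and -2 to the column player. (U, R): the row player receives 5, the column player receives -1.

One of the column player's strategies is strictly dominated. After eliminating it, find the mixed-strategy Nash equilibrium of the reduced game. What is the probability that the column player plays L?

q = 1/3

The column player's strategy C is strictly dominated by R: 4 > 1 and -1 > -2. Eliminate C.
For the row player to be willing to mix, the row player must be indifferent between D and U, which pins down the column player's mix.
  the row player's expected payoff from D: q·1 + (1−q)·4 = -3q + 4
  the row player's expected payoff from U: q·(-1) + (1−q)·5 = -6q + 5
  -3q + 4 = -6q + 5  ⇒  3q = 1  ⇒  q = 1/3.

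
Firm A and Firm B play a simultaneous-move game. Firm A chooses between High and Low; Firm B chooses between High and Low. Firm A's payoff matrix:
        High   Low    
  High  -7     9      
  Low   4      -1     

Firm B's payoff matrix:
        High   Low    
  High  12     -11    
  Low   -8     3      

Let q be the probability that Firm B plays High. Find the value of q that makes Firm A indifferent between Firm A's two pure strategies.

q = 10/21

Set Firm A's expected payoff from High equal to that from Low:
  Firm A's payoff from High: q·(-7) + (1−q)·9 = -16q + 9
  Firm A's payoff from Low: q·4 + (1−q)·(-1) = 5q - 1
  -16q + 9 = 5q - 1  ⇒  -21q = -10  ⇒  q = 10/21.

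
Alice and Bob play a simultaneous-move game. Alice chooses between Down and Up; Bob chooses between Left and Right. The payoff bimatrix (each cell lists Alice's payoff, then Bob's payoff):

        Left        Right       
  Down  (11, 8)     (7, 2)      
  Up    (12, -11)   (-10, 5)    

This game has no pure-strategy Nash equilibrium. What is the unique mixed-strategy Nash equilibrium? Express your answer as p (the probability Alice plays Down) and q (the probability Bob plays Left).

Set Bob's expected payoff from Left equal to that from Right:
  Bob's expected payoff from Left: p·8 + (1−p)·(-11) = 19p - 11
  Bob's expected payoff from Right: p·2 + (1−p)·5 = -3p + 5
  19p - 11 = -3p + 5  ⇒  22p = 16  ⇒  p = 8/11.
For Alice to be willing to mix, Alice must be indifferent between Down and Up, which pins down Bob's mix.
  Alice's expected payoff from Down: q·11 + (1−q)·7 = 4q + 7
  Alice's expected payoff from Up: q·12 + (1−q)·(-10) = 22q - 10
  4q + 7 = 22q - 10  ⇒  -18q = -17  ⇒  q = 17/18.

p = 8/11, q = 17/18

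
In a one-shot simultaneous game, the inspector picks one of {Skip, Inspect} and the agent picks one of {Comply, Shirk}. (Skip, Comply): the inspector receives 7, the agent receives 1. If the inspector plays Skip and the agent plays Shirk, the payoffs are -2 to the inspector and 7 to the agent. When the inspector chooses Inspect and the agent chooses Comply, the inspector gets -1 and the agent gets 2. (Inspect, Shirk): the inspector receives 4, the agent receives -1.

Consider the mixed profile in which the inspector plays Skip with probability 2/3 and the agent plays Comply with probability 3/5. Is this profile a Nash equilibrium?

Given the inspector's mix p = 2/3, the agent's payoff from Comply is 4/3 but from Shirk is 13/3. The agent strictly prefers Shirk, so the agent would not mix.
So the proposed profile is not a Nash equilibrium.

No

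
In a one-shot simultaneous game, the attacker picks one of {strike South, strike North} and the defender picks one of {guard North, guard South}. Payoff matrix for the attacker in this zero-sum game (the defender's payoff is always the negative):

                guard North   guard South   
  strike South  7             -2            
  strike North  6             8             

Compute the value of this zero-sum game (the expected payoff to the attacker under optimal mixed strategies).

v = 68/11

The attacker's indifference between strike South and strike North determines the defender's mixing probability q:
  the attacker's payoff from strike South: q·7 + (1−q)·(-2) = 9q - 2
  the attacker's payoff from strike North: q·6 + (1−q)·8 = -2q + 8
  9q - 2 = -2q + 8  ⇒  11q = 10  ⇒  q = 10/11.
The value is the attacker's expected payoff against this mix (using strike South): (10/11)·7 + (1/11)·(-2) = 68/11.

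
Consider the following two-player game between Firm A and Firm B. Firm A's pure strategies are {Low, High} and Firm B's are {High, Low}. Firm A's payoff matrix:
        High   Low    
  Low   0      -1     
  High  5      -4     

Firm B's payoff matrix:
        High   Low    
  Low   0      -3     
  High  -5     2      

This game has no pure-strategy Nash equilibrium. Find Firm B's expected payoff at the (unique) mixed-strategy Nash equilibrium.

Firm B's indifference between High and Low determines Firm A's mixing probability p:
  Firm B's expected payoff from High: p·0 + (1−p)·(-5) = 5p - 5
  Firm B's expected payoff from Low: p·(-3) + (1−p)·2 = -5p + 2
  5p - 5 = -5p + 2  ⇒  10p = 7  ⇒  p = 7/10.
At equilibrium Firm B is indifferent across columns, so Firm B's payoff equals the payoff from High: (7/10)·0 + (3/10)·(-5) = -3/2.

-3/2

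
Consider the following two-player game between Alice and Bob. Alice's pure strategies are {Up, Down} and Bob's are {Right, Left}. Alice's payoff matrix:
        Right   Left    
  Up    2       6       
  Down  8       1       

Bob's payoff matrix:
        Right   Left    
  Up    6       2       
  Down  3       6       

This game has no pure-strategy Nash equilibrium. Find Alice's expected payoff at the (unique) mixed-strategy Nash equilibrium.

46/11

Alice's indifference between Up and Down determines Bob's mixing probability q:
  Alice's payoff to Up: q·2 + (1−q)·6 = -4q + 6
  Alice's payoff to Down: q·8 + (1−q)·1 = 7q + 1
  -4q + 6 = 7q + 1  ⇒  -11q = -5  ⇒  q = 5/11.
At equilibrium Alice is indifferent across rows, so Alice's payoff equals the payoff from Up: (5/11)·2 + (6/11)·6 = 46/11.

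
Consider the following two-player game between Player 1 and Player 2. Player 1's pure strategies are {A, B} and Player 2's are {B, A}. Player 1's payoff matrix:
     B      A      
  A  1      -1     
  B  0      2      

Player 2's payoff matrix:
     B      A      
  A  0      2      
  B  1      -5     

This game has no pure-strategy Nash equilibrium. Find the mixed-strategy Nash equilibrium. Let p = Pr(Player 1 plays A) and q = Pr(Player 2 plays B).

Set Player 2's expected payoff from B equal to that from A:
  Player 2's payoff from B: p·0 + (1−p)·1 = -p + 1
  Player 2's payoff from A: p·2 + (1−p)·(-5) = 7p - 5
  -p + 1 = 7p - 5  ⇒  -8p = -6  ⇒  p = 3/4.
Player 1's indifference between A and B determines Player 2's mixing probability q:
  Player 1's payoff to A: q·1 + (1−q)·(-1) = 2q - 1
  Player 1's payoff to B: q·0 + (1−q)·2 = -2q + 2
  2q - 1 = -2q + 2  ⇒  4q = 3  ⇒  q = 3/4.

p = 3/4, q = 3/4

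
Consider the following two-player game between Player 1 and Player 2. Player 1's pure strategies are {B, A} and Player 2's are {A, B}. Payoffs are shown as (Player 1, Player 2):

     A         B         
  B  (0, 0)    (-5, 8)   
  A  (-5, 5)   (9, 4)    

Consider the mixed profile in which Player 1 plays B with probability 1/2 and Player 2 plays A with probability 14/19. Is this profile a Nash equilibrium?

Given Player 1's mix p = 1/2, Player 2's payoff from A is 5/2 but from B is 6. Player 2 strictly prefers B, so Player 2 would not mix.
So the proposed profile is not a Nash equilibrium.

No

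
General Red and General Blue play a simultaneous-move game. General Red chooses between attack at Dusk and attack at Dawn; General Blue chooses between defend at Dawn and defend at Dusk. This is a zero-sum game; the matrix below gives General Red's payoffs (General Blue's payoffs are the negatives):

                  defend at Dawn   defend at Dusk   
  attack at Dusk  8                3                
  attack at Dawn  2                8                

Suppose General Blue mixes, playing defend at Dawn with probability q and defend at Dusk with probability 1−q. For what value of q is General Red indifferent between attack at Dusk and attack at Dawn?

q = 5/11

General Red's indifference between attack at Dusk and attack at Dawn determines General Blue's mixing probability q:
  General Red's expected payoff from attack at Dusk: q·8 + (1−q)·3 = 5q + 3
  General Red's expected payoff from attack at Dawn: q·2 + (1−q)·8 = -6q + 8
  5q + 3 = -6q + 8  ⇒  11q = 5  ⇒  q = 5/11.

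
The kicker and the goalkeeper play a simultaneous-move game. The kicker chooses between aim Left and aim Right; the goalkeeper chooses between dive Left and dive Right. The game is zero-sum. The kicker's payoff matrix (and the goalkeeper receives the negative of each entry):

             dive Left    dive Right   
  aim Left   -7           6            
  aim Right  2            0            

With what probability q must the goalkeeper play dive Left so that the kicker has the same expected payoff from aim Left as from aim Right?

For the kicker to be willing to mix, the kicker must be indifferent between aim Left and aim Right, which pins down the goalkeeper's mix.
  the kicker's payoff to aim Left: q·(-7) + (1−q)·6 = -13q + 6
  the kicker's payoff to aim Right: q·2 + (1−q)·0 = 2q
  -13q + 6 = 2q  ⇒  -15q = -6  ⇒  q = 2/5.

q = 2/5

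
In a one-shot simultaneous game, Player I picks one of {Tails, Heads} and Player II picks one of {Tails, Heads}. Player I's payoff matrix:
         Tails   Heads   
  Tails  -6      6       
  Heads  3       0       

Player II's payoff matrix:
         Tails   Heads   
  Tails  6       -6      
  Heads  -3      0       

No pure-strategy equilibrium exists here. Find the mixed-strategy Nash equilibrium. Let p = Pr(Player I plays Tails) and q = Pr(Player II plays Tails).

Player I's mix must leave Player II indifferent between Tails and Heads.
  Player II's payoff from Tails: p·6 + (1−p)·(-3) = 9p - 3
  Player II's payoff from Heads: p·(-6) + (1−p)·0 = -6p
  9p - 3 = -6p  ⇒  15p = 3  ⇒  p = 1/5.
In a mixed equilibrium Player I is indifferent between Tails and Heads; this condition fixes q.
  Player I's payoff to Tails: q·(-6) + (1−q)·6 = -12q + 6
  Player I's payoff to Heads: q·3 + (1−q)·0 = 3q
  -12q + 6 = 3q  ⇒  -15q = -6  ⇒  q = 2/5.

p = 1/5, q = 2/5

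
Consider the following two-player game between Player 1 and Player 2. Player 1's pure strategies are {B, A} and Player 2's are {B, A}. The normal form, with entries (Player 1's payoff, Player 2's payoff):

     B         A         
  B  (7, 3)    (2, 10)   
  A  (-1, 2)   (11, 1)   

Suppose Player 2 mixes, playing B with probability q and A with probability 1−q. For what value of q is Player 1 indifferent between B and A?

q = 9/17

In a mixed equilibrium Player 1 is indifferent between B and A; this condition fixes q.
  Player 1's expected payoff from B: q·7 + (1−q)·2 = 5q + 2
  Player 1's expected payoff from A: q·(-1) + (1−q)·11 = -12q + 11
  5q + 2 = -12q + 11  ⇒  17q = 9  ⇒  q = 9/17.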